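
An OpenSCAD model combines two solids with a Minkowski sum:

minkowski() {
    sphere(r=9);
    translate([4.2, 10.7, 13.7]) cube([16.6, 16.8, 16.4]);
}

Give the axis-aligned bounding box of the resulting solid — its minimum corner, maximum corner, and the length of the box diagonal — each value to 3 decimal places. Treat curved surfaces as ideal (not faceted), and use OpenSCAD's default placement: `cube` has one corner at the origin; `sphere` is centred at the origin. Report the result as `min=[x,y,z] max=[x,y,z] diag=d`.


A = translate([4.2, 10.7, 13.7]) cube([16.6, 16.8, 16.4]) → bbox [4.2,10.7,13.7] .. [20.8,27.5,30.1]
B = sphere(r=9) → bbox [-9,-9,-9] .. [9,9,9]
lo = A.lo+B.lo = [4.2-9, 10.7-9, 13.7-9] = [-4.800,1.700,4.700]
hi = A.hi+B.hi = [20.8+9, 27.5+9, 30.1+9] = [29.800,36.500,39.100]
diag = √(34.6²+34.8²+34.4²) = √3591.56 = 59.930

min=[-4.800,1.700,4.700] max=[29.800,36.500,39.100] diag=59.930


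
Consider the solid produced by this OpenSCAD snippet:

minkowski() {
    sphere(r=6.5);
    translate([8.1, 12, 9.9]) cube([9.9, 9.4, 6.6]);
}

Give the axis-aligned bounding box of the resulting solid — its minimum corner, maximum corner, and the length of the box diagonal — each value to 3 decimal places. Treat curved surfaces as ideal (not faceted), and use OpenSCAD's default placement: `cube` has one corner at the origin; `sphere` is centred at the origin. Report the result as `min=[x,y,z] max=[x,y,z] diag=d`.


min=[1.600,5.500,3.400] max=[24.500,27.900,23.000] diag=37.554

A = translate([8.1, 12, 9.9]) cube([9.9, 9.4, 6.6]) → bbox [8.1,12,9.9] .. [18,21.4,16.5]
B = sphere(r=6.5) → bbox [-6.5,-6.5,-6.5] .. [6.5,6.5,6.5]
lo = A.lo+B.lo = [8.1-6.5, 12-6.5, 9.9-6.5] = [1.600,5.500,3.400]
hi = A.hi+B.hi = [18+6.5, 21.4+6.5, 16.5+6.5] = [24.500,27.900,23.000]
diag = √(22.9²+22.4²+19.6²) = √1410.33 = 37.554


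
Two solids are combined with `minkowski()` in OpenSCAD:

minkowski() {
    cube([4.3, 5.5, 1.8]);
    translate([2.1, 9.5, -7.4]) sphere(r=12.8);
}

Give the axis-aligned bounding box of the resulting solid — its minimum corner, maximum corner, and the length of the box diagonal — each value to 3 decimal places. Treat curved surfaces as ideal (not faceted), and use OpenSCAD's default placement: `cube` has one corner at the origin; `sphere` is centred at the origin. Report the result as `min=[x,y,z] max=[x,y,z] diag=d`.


A = translate([2.1, 9.5, -7.4]) sphere(r=12.8) → bbox [-10.7,-3.3,-20.2] .. [14.9,22.3,5.4]
B = cube([4.3, 5.5, 1.8]) → bbox [0,0,0] .. [4.3,5.5,1.8]
lo = A.lo+B.lo = [-10.7+0, -3.3+0, -20.2+0] = [-10.700,-3.300,-20.200]
hi = A.hi+B.hi = [14.9+4.3, 22.3+5.5, 5.4+1.8] = [19.200,27.800,7.200]
diag = √(29.9²+31.1²+27.4²) = √2611.98 = 51.108

min=[-10.700,-3.300,-20.200] max=[19.200,27.800,7.200] diag=51.108


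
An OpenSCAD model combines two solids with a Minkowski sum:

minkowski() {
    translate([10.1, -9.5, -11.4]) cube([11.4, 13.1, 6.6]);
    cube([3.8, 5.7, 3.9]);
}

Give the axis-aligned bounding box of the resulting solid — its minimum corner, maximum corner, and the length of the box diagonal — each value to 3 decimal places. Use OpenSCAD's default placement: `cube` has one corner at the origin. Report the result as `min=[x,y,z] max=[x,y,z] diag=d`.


min=[10.100,-9.500,-11.400] max=[25.300,9.300,-0.900] diag=26.358

A = translate([10.1, -9.5, -11.4]) cube([11.4, 13.1, 6.6]) → bbox [10.1,-9.5,-11.4] .. [21.5,3.6,-4.8]
B = cube([3.8, 5.7, 3.9]) → bbox [0,0,0] .. [3.8,5.7,3.9]
lo = A.lo+B.lo = [10.1+0, -9.5+0, -11.4+0] = [10.100,-9.500,-11.400]
hi = A.hi+B.hi = [21.5+3.8, 3.6+5.7, -4.8+3.9] = [25.300,9.300,-0.900]
diag = √(15.2²+18.8²+10.5²) = √694.73 = 26.358


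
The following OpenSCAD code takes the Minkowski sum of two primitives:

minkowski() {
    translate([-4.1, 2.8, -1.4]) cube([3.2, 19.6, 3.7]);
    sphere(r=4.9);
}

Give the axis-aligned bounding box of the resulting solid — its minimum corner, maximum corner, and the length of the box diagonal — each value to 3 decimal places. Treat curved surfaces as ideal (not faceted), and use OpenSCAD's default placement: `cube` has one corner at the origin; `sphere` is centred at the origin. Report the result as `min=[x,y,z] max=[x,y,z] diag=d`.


min=[-9.000,-2.100,-6.300] max=[4.000,27.300,7.200] diag=34.866

A = translate([-4.1, 2.8, -1.4]) cube([3.2, 19.6, 3.7]) → bbox [-4.1,2.8,-1.4] .. [-0.9,22.4,2.3]
B = sphere(r=4.9) → bbox [-4.9,-4.9,-4.9] .. [4.9,4.9,4.9]
lo = A.lo+B.lo = [-4.1-4.9, 2.8-4.9, -1.4-4.9] = [-9.000,-2.100,-6.300]
hi = A.hi+B.hi = [-0.9+4.9, 22.4+4.9, 2.3+4.9] = [4.000,27.300,7.200]
diag = √(13²+29.4²+13.5²) = √1215.61 = 34.866


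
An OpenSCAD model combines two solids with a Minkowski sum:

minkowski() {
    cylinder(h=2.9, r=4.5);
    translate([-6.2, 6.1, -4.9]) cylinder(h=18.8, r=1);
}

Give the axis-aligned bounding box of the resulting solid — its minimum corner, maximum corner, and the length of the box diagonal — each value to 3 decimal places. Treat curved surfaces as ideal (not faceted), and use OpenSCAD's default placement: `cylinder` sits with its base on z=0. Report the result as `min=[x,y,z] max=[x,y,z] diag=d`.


A = translate([-6.2, 6.1, -4.9]) cylinder(h=18.8, r=1) → bbox [-7.2,5.1,-4.9] .. [-5.2,7.1,13.9]
B = cylinder(h=2.9, r=4.5) → bbox [-4.5,-4.5,0] .. [4.5,4.5,2.9]
lo = A.lo+B.lo = [-7.2-4.5, 5.1-4.5, -4.9+0] = [-11.700,0.600,-4.900]
hi = A.hi+B.hi = [-5.2+4.5, 7.1+4.5, 13.9+2.9] = [-0.700,11.600,16.800]
diag = √(11²+11²+21.7²) = √712.89 = 26.700

min=[-11.700,0.600,-4.900] max=[-0.700,11.600,16.800] diag=26.700


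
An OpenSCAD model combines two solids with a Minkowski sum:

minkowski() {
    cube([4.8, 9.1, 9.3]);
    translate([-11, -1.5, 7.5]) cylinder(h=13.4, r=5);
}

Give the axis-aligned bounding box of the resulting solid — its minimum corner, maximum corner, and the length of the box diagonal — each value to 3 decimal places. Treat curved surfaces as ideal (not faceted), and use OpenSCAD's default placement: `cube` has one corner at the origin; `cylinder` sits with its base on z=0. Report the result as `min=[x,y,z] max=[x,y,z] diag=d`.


min=[-16.000,-6.500,7.500] max=[-1.200,12.600,30.200] diag=33.153

A = translate([-11, -1.5, 7.5]) cylinder(h=13.4, r=5) → bbox [-16,-6.5,7.5] .. [-6,3.5,20.9]
B = cube([4.8, 9.1, 9.3]) → bbox [0,0,0] .. [4.8,9.1,9.3]
lo = A.lo+B.lo = [-16+0, -6.5+0, 7.5+0] = [-16.000,-6.500,7.500]
hi = A.hi+B.hi = [-6+4.8, 3.5+9.1, 20.9+9.3] = [-1.200,12.600,30.200]
diag = √(14.8²+19.1²+22.7²) = √1099.14 = 33.153


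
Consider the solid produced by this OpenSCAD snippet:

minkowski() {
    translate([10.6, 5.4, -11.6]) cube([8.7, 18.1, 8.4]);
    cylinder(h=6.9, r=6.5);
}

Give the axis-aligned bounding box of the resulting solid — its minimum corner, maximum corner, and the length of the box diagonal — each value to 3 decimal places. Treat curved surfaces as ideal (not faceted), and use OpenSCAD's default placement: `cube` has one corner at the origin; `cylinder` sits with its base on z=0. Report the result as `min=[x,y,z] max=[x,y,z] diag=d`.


min=[4.100,-1.100,-11.600] max=[25.800,30.000,3.700] diag=40.892

A = translate([10.6, 5.4, -11.6]) cube([8.7, 18.1, 8.4]) → bbox [10.6,5.4,-11.6] .. [19.3,23.5,-3.2]
B = cylinder(h=6.9, r=6.5) → bbox [-6.5,-6.5,0] .. [6.5,6.5,6.9]
lo = A.lo+B.lo = [10.6-6.5, 5.4-6.5, -11.6+0] = [4.100,-1.100,-11.600]
hi = A.hi+B.hi = [19.3+6.5, 23.5+6.5, -3.2+6.9] = [25.800,30.000,3.700]
diag = √(21.7²+31.1²+15.3²) = √1672.19 = 40.892


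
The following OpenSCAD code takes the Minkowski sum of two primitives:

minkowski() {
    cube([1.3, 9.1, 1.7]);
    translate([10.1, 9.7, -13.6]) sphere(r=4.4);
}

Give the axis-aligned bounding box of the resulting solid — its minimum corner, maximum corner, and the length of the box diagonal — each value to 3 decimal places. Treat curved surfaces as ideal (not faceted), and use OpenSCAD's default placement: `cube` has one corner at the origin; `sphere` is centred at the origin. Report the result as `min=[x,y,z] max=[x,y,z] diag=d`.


min=[5.700,5.300,-18.000] max=[15.800,23.200,-7.500] diag=23.080

A = translate([10.1, 9.7, -13.6]) sphere(r=4.4) → bbox [5.7,5.3,-18] .. [14.5,14.1,-9.2]
B = cube([1.3, 9.1, 1.7]) → bbox [0,0,0] .. [1.3,9.1,1.7]
lo = A.lo+B.lo = [5.7+0, 5.3+0, -18+0] = [5.700,5.300,-18.000]
hi = A.hi+B.hi = [14.5+1.3, 14.1+9.1, -9.2+1.7] = [15.800,23.200,-7.500]
diag = √(10.1²+17.9²+10.5²) = √532.67 = 23.080


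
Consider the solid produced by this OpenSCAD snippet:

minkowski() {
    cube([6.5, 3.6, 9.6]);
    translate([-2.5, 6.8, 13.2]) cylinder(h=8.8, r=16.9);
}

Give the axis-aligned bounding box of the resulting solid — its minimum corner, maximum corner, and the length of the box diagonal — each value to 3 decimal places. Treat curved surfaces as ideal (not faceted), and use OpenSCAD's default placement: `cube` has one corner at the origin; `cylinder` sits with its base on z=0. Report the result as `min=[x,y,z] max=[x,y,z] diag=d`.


min=[-19.400,-10.100,13.200] max=[20.900,27.300,31.600] diag=57.978

A = translate([-2.5, 6.8, 13.2]) cylinder(h=8.8, r=16.9) → bbox [-19.4,-10.1,13.2] .. [14.4,23.7,22]
B = cube([6.5, 3.6, 9.6]) → bbox [0,0,0] .. [6.5,3.6,9.6]
lo = A.lo+B.lo = [-19.4+0, -10.1+0, 13.2+0] = [-19.400,-10.100,13.200]
hi = A.hi+B.hi = [14.4+6.5, 23.7+3.6, 22+9.6] = [20.900,27.300,31.600]
diag = √(40.3²+37.4²+18.4²) = √3361.41 = 57.978


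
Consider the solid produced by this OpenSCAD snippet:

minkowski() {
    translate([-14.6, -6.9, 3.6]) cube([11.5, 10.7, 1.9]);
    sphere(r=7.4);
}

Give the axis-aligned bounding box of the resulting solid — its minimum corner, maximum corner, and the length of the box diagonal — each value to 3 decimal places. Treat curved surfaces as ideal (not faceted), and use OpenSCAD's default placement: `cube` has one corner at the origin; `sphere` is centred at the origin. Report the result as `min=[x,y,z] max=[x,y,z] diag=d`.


min=[-22.000,-14.300,-3.800] max=[4.300,11.200,12.900] diag=40.260

A = translate([-14.6, -6.9, 3.6]) cube([11.5, 10.7, 1.9]) → bbox [-14.6,-6.9,3.6] .. [-3.1,3.8,5.5]
B = sphere(r=7.4) → bbox [-7.4,-7.4,-7.4] .. [7.4,7.4,7.4]
lo = A.lo+B.lo = [-14.6-7.4, -6.9-7.4, 3.6-7.4] = [-22.000,-14.300,-3.800]
hi = A.hi+B.hi = [-3.1+7.4, 3.8+7.4, 5.5+7.4] = [4.300,11.200,12.900]
diag = √(26.3²+25.5²+16.7²) = √1620.83 = 40.260


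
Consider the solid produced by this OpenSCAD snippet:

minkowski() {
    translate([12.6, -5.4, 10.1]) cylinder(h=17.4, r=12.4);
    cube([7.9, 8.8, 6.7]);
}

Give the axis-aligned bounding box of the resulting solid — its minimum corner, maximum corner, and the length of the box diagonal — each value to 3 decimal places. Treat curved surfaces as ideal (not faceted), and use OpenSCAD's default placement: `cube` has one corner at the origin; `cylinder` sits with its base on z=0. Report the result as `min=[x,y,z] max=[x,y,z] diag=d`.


min=[0.200,-17.800,10.100] max=[32.900,15.800,34.200] diag=52.717

A = translate([12.6, -5.4, 10.1]) cylinder(h=17.4, r=12.4) → bbox [0.2,-17.8,10.1] .. [25,7,27.5]
B = cube([7.9, 8.8, 6.7]) → bbox [0,0,0] .. [7.9,8.8,6.7]
lo = A.lo+B.lo = [0.2+0, -17.8+0, 10.1+0] = [0.200,-17.800,10.100]
hi = A.hi+B.hi = [25+7.9, 7+8.8, 27.5+6.7] = [32.900,15.800,34.200]
diag = √(32.7²+33.6²+24.1²) = √2779.06 = 52.717


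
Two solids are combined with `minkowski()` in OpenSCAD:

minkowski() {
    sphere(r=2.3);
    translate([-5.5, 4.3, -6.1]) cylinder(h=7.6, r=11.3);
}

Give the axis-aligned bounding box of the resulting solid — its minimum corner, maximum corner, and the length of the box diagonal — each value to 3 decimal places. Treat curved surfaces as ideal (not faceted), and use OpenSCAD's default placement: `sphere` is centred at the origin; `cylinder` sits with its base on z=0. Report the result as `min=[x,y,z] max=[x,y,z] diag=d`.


A = translate([-5.5, 4.3, -6.1]) cylinder(h=7.6, r=11.3) → bbox [-16.8,-7,-6.1] .. [5.8,15.6,1.5]
B = sphere(r=2.3) → bbox [-2.3,-2.3,-2.3] .. [2.3,2.3,2.3]
lo = A.lo+B.lo = [-16.8-2.3, -7-2.3, -6.1-2.3] = [-19.100,-9.300,-8.400]
hi = A.hi+B.hi = [5.8+2.3, 15.6+2.3, 1.5+2.3] = [8.100,17.900,3.800]
diag = √(27.2²+27.2²+12.2²) = √1628.52 = 40.355

min=[-19.100,-9.300,-8.400] max=[8.100,17.900,3.800] diag=40.355


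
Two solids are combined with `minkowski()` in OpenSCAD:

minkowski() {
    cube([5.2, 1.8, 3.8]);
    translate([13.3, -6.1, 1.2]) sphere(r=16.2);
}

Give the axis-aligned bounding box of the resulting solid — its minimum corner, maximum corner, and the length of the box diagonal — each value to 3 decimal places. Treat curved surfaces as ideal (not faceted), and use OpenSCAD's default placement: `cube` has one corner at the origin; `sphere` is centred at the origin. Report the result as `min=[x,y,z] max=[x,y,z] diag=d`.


min=[-2.900,-22.300,-15.000] max=[34.700,11.900,21.200] diag=62.401

A = translate([13.3, -6.1, 1.2]) sphere(r=16.2) → bbox [-2.9,-22.3,-15] .. [29.5,10.1,17.4]
B = cube([5.2, 1.8, 3.8]) → bbox [0,0,0] .. [5.2,1.8,3.8]
lo = A.lo+B.lo = [-2.9+0, -22.3+0, -15+0] = [-2.900,-22.300,-15.000]
hi = A.hi+B.hi = [29.5+5.2, 10.1+1.8, 17.4+3.8] = [34.700,11.900,21.200]
diag = √(37.6²+34.2²+36.2²) = √3893.84 = 62.401


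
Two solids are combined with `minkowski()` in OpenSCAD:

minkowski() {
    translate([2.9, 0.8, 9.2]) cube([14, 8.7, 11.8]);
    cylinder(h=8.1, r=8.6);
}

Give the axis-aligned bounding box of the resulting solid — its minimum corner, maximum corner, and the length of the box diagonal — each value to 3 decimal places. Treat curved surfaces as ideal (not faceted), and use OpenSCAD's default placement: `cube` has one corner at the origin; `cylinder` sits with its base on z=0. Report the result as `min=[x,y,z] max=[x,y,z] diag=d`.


min=[-5.700,-7.800,9.200] max=[25.500,18.100,29.100] diag=45.169

A = translate([2.9, 0.8, 9.2]) cube([14, 8.7, 11.8]) → bbox [2.9,0.8,9.2] .. [16.9,9.5,21]
B = cylinder(h=8.1, r=8.6) → bbox [-8.6,-8.6,0] .. [8.6,8.6,8.1]
lo = A.lo+B.lo = [2.9-8.6, 0.8-8.6, 9.2+0] = [-5.700,-7.800,9.200]
hi = A.hi+B.hi = [16.9+8.6, 9.5+8.6, 21+8.1] = [25.500,18.100,29.100]
diag = √(31.2²+25.9²+19.9²) = √2040.26 = 45.169


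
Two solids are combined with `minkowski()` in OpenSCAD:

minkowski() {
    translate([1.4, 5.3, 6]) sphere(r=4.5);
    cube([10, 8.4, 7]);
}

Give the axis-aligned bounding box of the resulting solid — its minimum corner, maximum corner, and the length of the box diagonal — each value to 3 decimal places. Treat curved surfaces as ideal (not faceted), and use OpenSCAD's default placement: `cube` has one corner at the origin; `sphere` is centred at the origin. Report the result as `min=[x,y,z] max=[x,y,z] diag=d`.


min=[-3.100,0.800,1.500] max=[15.900,18.200,17.500] diag=30.328

A = translate([1.4, 5.3, 6]) sphere(r=4.5) → bbox [-3.1,0.8,1.5] .. [5.9,9.8,10.5]
B = cube([10, 8.4, 7]) → bbox [0,0,0] .. [10,8.4,7]
lo = A.lo+B.lo = [-3.1+0, 0.8+0, 1.5+0] = [-3.100,0.800,1.500]
hi = A.hi+B.hi = [5.9+10, 9.8+8.4, 10.5+7] = [15.900,18.200,17.500]
diag = √(19²+17.4²+16²) = √919.76 = 30.328


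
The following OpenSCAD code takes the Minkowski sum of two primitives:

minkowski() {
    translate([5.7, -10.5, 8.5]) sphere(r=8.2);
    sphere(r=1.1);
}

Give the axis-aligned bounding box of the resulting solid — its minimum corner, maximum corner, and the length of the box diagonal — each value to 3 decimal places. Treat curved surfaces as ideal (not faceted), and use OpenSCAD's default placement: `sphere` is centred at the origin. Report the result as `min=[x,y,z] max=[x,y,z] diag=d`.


A = translate([5.7, -10.5, 8.5]) sphere(r=8.2) → bbox [-2.5,-18.7,0.3] .. [13.9,-2.3,16.7]
B = sphere(r=1.1) → bbox [-1.1,-1.1,-1.1] .. [1.1,1.1,1.1]
lo = A.lo+B.lo = [-2.5-1.1, -18.7-1.1, 0.3-1.1] = [-3.600,-19.800,-0.800]
hi = A.hi+B.hi = [13.9+1.1, -2.3+1.1, 16.7+1.1] = [15.000,-1.200,17.800]
diag = √(18.6²+18.6²+18.6²) = √1037.88 = 32.216

min=[-3.600,-19.800,-0.800] max=[15.000,-1.200,17.800] diag=32.216


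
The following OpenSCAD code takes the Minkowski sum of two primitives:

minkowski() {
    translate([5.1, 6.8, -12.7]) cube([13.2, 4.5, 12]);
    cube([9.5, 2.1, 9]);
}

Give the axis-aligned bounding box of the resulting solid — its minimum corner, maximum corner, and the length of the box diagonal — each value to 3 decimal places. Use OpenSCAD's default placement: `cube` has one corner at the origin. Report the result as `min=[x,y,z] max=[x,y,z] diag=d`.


min=[5.100,6.800,-12.700] max=[27.800,13.400,8.300] diag=31.620

A = translate([5.1, 6.8, -12.7]) cube([13.2, 4.5, 12]) → bbox [5.1,6.8,-12.7] .. [18.3,11.3,-0.7]
B = cube([9.5, 2.1, 9]) → bbox [0,0,0] .. [9.5,2.1,9]
lo = A.lo+B.lo = [5.1+0, 6.8+0, -12.7+0] = [5.100,6.800,-12.700]
hi = A.hi+B.hi = [18.3+9.5, 11.3+2.1, -0.7+9] = [27.800,13.400,8.300]
diag = √(22.7²+6.6²+21²) = √999.85 = 31.620


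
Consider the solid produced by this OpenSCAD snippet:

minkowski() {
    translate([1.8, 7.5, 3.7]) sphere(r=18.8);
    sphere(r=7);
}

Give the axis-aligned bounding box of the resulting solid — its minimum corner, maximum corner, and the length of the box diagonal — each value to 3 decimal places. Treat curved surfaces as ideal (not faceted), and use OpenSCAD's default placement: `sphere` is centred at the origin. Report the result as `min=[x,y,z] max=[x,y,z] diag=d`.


A = translate([1.8, 7.5, 3.7]) sphere(r=18.8) → bbox [-17,-11.3,-15.1] .. [20.6,26.3,22.5]
B = sphere(r=7) → bbox [-7,-7,-7] .. [7,7,7]
lo = A.lo+B.lo = [-17-7, -11.3-7, -15.1-7] = [-24.000,-18.300,-22.100]
hi = A.hi+B.hi = [20.6+7, 26.3+7, 22.5+7] = [27.600,33.300,29.500]
diag = √(51.6²+51.6²+51.6²) = √7987.68 = 89.374

min=[-24.000,-18.300,-22.100] max=[27.600,33.300,29.500] diag=89.374


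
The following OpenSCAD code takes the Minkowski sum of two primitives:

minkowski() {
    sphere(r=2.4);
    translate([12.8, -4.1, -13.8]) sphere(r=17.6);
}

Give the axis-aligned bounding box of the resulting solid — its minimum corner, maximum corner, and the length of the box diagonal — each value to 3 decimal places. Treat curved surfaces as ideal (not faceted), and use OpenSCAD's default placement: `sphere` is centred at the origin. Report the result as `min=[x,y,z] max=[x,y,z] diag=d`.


min=[-7.200,-24.100,-33.800] max=[32.800,15.900,6.200] diag=69.282

A = translate([12.8, -4.1, -13.8]) sphere(r=17.6) → bbox [-4.8,-21.7,-31.4] .. [30.4,13.5,3.8]
B = sphere(r=2.4) → bbox [-2.4,-2.4,-2.4] .. [2.4,2.4,2.4]
lo = A.lo+B.lo = [-4.8-2.4, -21.7-2.4, -31.4-2.4] = [-7.200,-24.100,-33.800]
hi = A.hi+B.hi = [30.4+2.4, 13.5+2.4, 3.8+2.4] = [32.800,15.900,6.200]
diag = √(40²+40²+40²) = √4800 = 69.282


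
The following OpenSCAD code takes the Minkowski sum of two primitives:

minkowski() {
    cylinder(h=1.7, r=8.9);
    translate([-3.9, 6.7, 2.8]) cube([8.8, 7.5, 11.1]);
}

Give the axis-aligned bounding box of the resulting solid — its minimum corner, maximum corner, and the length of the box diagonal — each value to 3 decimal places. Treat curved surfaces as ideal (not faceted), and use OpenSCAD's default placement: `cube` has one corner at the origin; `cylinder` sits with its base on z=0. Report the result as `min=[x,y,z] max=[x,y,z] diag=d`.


A = translate([-3.9, 6.7, 2.8]) cube([8.8, 7.5, 11.1]) → bbox [-3.9,6.7,2.8] .. [4.9,14.2,13.9]
B = cylinder(h=1.7, r=8.9) → bbox [-8.9,-8.9,0] .. [8.9,8.9,1.7]
lo = A.lo+B.lo = [-3.9-8.9, 6.7-8.9, 2.8+0] = [-12.800,-2.200,2.800]
hi = A.hi+B.hi = [4.9+8.9, 14.2+8.9, 13.9+1.7] = [13.800,23.100,15.600]
diag = √(26.6²+25.3²+12.8²) = √1511.49 = 38.878

min=[-12.800,-2.200,2.800] max=[13.800,23.100,15.600] diag=38.878


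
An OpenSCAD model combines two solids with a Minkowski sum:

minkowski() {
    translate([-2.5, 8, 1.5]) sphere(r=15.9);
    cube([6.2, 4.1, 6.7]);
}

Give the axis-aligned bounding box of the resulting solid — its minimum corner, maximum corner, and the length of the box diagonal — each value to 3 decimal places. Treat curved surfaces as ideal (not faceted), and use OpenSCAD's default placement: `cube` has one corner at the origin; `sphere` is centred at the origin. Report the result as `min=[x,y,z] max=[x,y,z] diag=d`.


min=[-18.400,-7.900,-14.400] max=[19.600,28.000,24.100] diag=64.923

A = translate([-2.5, 8, 1.5]) sphere(r=15.9) → bbox [-18.4,-7.9,-14.4] .. [13.4,23.9,17.4]
B = cube([6.2, 4.1, 6.7]) → bbox [0,0,0] .. [6.2,4.1,6.7]
lo = A.lo+B.lo = [-18.4+0, -7.9+0, -14.4+0] = [-18.400,-7.900,-14.400]
hi = A.hi+B.hi = [13.4+6.2, 23.9+4.1, 17.4+6.7] = [19.600,28.000,24.100]
diag = √(38²+35.9²+38.5²) = √4215.06 = 64.923


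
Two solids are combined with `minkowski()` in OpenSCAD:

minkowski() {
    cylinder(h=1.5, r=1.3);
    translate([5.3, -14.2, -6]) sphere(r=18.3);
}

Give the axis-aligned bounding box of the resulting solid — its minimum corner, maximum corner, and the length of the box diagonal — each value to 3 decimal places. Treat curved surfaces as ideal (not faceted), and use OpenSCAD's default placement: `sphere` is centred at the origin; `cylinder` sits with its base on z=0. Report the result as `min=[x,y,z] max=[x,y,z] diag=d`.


min=[-14.300,-33.800,-24.300] max=[24.900,5.400,13.800] diag=67.267

A = translate([5.3, -14.2, -6]) sphere(r=18.3) → bbox [-13,-32.5,-24.3] .. [23.6,4.1,12.3]
B = cylinder(h=1.5, r=1.3) → bbox [-1.3,-1.3,0] .. [1.3,1.3,1.5]
lo = A.lo+B.lo = [-13-1.3, -32.5-1.3, -24.3+0] = [-14.300,-33.800,-24.300]
hi = A.hi+B.hi = [23.6+1.3, 4.1+1.3, 12.3+1.5] = [24.900,5.400,13.800]
diag = √(39.2²+39.2²+38.1²) = √4524.89 = 67.267


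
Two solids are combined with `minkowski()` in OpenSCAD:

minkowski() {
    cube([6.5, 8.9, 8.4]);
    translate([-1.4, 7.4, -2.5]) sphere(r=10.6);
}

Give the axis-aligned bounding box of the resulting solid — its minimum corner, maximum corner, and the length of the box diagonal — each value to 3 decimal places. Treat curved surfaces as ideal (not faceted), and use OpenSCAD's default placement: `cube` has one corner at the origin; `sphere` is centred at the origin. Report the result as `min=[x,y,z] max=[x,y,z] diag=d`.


A = translate([-1.4, 7.4, -2.5]) sphere(r=10.6) → bbox [-12,-3.2,-13.1] .. [9.2,18,8.1]
B = cube([6.5, 8.9, 8.4]) → bbox [0,0,0] .. [6.5,8.9,8.4]
lo = A.lo+B.lo = [-12+0, -3.2+0, -13.1+0] = [-12.000,-3.200,-13.100]
hi = A.hi+B.hi = [9.2+6.5, 18+8.9, 8.1+8.4] = [15.700,26.900,16.500]
diag = √(27.7²+30.1²+29.6²) = √2549.46 = 50.492

min=[-12.000,-3.200,-13.100] max=[15.700,26.900,16.500] diag=50.492


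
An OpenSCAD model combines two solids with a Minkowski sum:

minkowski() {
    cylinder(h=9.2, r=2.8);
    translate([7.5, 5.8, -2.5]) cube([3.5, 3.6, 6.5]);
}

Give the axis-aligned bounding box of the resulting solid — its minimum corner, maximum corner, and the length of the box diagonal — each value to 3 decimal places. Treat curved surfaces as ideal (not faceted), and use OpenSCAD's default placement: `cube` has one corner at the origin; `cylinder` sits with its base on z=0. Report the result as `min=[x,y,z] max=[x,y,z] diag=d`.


A = translate([7.5, 5.8, -2.5]) cube([3.5, 3.6, 6.5]) → bbox [7.5,5.8,-2.5] .. [11,9.4,4]
B = cylinder(h=9.2, r=2.8) → bbox [-2.8,-2.8,0] .. [2.8,2.8,9.2]
lo = A.lo+B.lo = [7.5-2.8, 5.8-2.8, -2.5+0] = [4.700,3.000,-2.500]
hi = A.hi+B.hi = [11+2.8, 9.4+2.8, 4+9.2] = [13.800,12.200,13.200]
diag = √(9.1²+9.2²+15.7²) = √413.94 = 20.346

min=[4.700,3.000,-2.500] max=[13.800,12.200,13.200] diag=20.346


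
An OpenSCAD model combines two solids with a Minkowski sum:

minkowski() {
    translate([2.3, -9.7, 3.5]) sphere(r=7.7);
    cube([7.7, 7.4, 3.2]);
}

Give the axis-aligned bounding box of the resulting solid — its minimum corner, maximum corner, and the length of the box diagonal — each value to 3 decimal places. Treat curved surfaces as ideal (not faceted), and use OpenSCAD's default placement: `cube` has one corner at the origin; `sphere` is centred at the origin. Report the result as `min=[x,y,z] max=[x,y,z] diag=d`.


min=[-5.400,-17.400,-4.200] max=[17.700,5.400,14.400] diag=37.409

A = translate([2.3, -9.7, 3.5]) sphere(r=7.7) → bbox [-5.4,-17.4,-4.2] .. [10,-2,11.2]
B = cube([7.7, 7.4, 3.2]) → bbox [0,0,0] .. [7.7,7.4,3.2]
lo = A.lo+B.lo = [-5.4+0, -17.4+0, -4.2+0] = [-5.400,-17.400,-4.200]
hi = A.hi+B.hi = [10+7.7, -2+7.4, 11.2+3.2] = [17.700,5.400,14.400]
diag = √(23.1²+22.8²+18.6²) = √1399.41 = 37.409


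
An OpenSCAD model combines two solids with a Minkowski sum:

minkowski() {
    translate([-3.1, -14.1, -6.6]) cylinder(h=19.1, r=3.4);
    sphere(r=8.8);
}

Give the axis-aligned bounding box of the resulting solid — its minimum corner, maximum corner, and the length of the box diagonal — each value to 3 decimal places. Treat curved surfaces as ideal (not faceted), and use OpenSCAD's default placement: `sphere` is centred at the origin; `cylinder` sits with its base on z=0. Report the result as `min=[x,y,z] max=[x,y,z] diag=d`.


A = translate([-3.1, -14.1, -6.6]) cylinder(h=19.1, r=3.4) → bbox [-6.5,-17.5,-6.6] .. [0.3,-10.7,12.5]
B = sphere(r=8.8) → bbox [-8.8,-8.8,-8.8] .. [8.8,8.8,8.8]
lo = A.lo+B.lo = [-6.5-8.8, -17.5-8.8, -6.6-8.8] = [-15.300,-26.300,-15.400]
hi = A.hi+B.hi = [0.3+8.8, -10.7+8.8, 12.5+8.8] = [9.100,-1.900,21.300]
diag = √(24.4²+24.4²+36.7²) = √2537.61 = 50.375

min=[-15.300,-26.300,-15.400] max=[9.100,-1.900,21.300] diag=50.375


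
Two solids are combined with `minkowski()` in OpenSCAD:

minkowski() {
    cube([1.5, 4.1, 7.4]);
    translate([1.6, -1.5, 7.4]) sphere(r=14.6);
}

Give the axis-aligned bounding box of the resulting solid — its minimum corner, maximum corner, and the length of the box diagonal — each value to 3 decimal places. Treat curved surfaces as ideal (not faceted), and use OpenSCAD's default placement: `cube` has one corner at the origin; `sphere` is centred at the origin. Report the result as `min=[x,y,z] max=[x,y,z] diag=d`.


A = translate([1.6, -1.5, 7.4]) sphere(r=14.6) → bbox [-13,-16.1,-7.2] .. [16.2,13.1,22]
B = cube([1.5, 4.1, 7.4]) → bbox [0,0,0] .. [1.5,4.1,7.4]
lo = A.lo+B.lo = [-13+0, -16.1+0, -7.2+0] = [-13.000,-16.100,-7.200]
hi = A.hi+B.hi = [16.2+1.5, 13.1+4.1, 22+7.4] = [17.700,17.200,29.400]
diag = √(30.7²+33.3²+36.6²) = √3390.94 = 58.232

min=[-13.000,-16.100,-7.200] max=[17.700,17.200,29.400] diag=58.232


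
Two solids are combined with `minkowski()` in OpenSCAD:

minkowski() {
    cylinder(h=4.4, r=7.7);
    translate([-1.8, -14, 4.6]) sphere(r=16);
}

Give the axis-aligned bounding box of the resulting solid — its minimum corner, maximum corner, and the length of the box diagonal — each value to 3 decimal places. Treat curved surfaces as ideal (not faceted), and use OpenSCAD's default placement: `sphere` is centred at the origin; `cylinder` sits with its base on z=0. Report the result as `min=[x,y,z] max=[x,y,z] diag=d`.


min=[-25.500,-37.700,-11.400] max=[21.900,9.700,25.000] diag=76.279

A = translate([-1.8, -14, 4.6]) sphere(r=16) → bbox [-17.8,-30,-11.4] .. [14.2,2,20.6]
B = cylinder(h=4.4, r=7.7) → bbox [-7.7,-7.7,0] .. [7.7,7.7,4.4]
lo = A.lo+B.lo = [-17.8-7.7, -30-7.7, -11.4+0] = [-25.500,-37.700,-11.400]
hi = A.hi+B.hi = [14.2+7.7, 2+7.7, 20.6+4.4] = [21.900,9.700,25.000]
diag = √(47.4²+47.4²+36.4²) = √5818.48 = 76.279


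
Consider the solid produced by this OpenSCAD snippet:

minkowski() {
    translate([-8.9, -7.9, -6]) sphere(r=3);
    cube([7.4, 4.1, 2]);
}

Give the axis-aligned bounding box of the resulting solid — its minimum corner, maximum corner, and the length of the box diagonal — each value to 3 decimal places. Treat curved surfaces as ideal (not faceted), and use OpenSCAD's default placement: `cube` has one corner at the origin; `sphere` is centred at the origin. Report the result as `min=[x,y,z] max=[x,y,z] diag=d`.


min=[-11.900,-10.900,-9.000] max=[1.500,-0.800,-1.000] diag=18.590

A = translate([-8.9, -7.9, -6]) sphere(r=3) → bbox [-11.9,-10.9,-9] .. [-5.9,-4.9,-3]
B = cube([7.4, 4.1, 2]) → bbox [0,0,0] .. [7.4,4.1,2]
lo = A.lo+B.lo = [-11.9+0, -10.9+0, -9+0] = [-11.900,-10.900,-9.000]
hi = A.hi+B.hi = [-5.9+7.4, -4.9+4.1, -3+2] = [1.500,-0.800,-1.000]
diag = √(13.4²+10.1²+8²) = √345.57 = 18.590


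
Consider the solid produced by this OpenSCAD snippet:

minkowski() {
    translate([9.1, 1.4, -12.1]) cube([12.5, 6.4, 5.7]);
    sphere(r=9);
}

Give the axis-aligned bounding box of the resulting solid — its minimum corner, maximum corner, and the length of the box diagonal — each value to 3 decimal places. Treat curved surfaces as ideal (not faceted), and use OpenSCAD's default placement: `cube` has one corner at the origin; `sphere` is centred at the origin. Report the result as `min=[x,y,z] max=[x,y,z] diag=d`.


min=[0.100,-7.600,-21.100] max=[30.600,16.800,2.600] diag=45.687

A = translate([9.1, 1.4, -12.1]) cube([12.5, 6.4, 5.7]) → bbox [9.1,1.4,-12.1] .. [21.6,7.8,-6.4]
B = sphere(r=9) → bbox [-9,-9,-9] .. [9,9,9]
lo = A.lo+B.lo = [9.1-9, 1.4-9, -12.1-9] = [0.100,-7.600,-21.100]
hi = A.hi+B.hi = [21.6+9, 7.8+9, -6.4+9] = [30.600,16.800,2.600]
diag = √(30.5²+24.4²+23.7²) = √2087.3 = 45.687


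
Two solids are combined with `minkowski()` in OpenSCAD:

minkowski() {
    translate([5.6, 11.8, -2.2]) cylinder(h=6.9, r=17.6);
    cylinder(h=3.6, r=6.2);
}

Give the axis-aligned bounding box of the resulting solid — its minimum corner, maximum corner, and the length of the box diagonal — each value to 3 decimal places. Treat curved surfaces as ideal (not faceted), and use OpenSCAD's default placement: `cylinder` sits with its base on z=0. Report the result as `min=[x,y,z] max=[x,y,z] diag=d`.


A = translate([5.6, 11.8, -2.2]) cylinder(h=6.9, r=17.6) → bbox [-12,-5.8,-2.2] .. [23.2,29.4,4.7]
B = cylinder(h=3.6, r=6.2) → bbox [-6.2,-6.2,0] .. [6.2,6.2,3.6]
lo = A.lo+B.lo = [-12-6.2, -5.8-6.2, -2.2+0] = [-18.200,-12.000,-2.200]
hi = A.hi+B.hi = [23.2+6.2, 29.4+6.2, 4.7+3.6] = [29.400,35.600,8.300]
diag = √(47.6²+47.6²+10.5²) = √4641.77 = 68.131

min=[-18.200,-12.000,-2.200] max=[29.400,35.600,8.300] diag=68.131


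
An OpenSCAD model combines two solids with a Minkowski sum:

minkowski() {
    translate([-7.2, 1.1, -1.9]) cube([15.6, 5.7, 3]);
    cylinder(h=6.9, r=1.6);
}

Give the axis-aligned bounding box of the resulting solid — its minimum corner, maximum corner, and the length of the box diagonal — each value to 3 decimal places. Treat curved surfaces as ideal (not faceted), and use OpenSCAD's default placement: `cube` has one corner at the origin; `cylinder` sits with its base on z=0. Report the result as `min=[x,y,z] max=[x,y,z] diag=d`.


A = translate([-7.2, 1.1, -1.9]) cube([15.6, 5.7, 3]) → bbox [-7.2,1.1,-1.9] .. [8.4,6.8,1.1]
B = cylinder(h=6.9, r=1.6) → bbox [-1.6,-1.6,0] .. [1.6,1.6,6.9]
lo = A.lo+B.lo = [-7.2-1.6, 1.1-1.6, -1.9+0] = [-8.800,-0.500,-1.900]
hi = A.hi+B.hi = [8.4+1.6, 6.8+1.6, 1.1+6.9] = [10.000,8.400,8.000]
diag = √(18.8²+8.9²+9.9²) = √530.66 = 23.036

min=[-8.800,-0.500,-1.900] max=[10.000,8.400,8.000] diag=23.036


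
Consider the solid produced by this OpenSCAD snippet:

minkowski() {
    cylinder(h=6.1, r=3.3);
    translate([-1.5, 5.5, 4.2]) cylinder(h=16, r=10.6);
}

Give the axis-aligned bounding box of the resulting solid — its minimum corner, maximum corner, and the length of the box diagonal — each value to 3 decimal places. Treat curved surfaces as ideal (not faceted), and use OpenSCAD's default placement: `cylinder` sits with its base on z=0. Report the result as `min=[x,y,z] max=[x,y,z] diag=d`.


A = translate([-1.5, 5.5, 4.2]) cylinder(h=16, r=10.6) → bbox [-12.1,-5.1,4.2] .. [9.1,16.1,20.2]
B = cylinder(h=6.1, r=3.3) → bbox [-3.3,-3.3,0] .. [3.3,3.3,6.1]
lo = A.lo+B.lo = [-12.1-3.3, -5.1-3.3, 4.2+0] = [-15.400,-8.400,4.200]
hi = A.hi+B.hi = [9.1+3.3, 16.1+3.3, 20.2+6.1] = [12.400,19.400,26.300]
diag = √(27.8²+27.8²+22.1²) = √2034.09 = 45.101

min=[-15.400,-8.400,4.200] max=[12.400,19.400,26.300] diag=45.101


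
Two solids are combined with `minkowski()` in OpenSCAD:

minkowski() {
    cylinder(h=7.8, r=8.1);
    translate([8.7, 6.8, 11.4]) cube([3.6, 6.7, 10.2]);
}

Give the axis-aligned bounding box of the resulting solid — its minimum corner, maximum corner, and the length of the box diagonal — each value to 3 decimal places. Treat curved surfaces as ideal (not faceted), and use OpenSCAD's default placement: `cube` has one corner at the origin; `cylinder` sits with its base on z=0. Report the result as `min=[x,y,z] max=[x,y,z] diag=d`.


A = translate([8.7, 6.8, 11.4]) cube([3.6, 6.7, 10.2]) → bbox [8.7,6.8,11.4] .. [12.3,13.5,21.6]
B = cylinder(h=7.8, r=8.1) → bbox [-8.1,-8.1,0] .. [8.1,8.1,7.8]
lo = A.lo+B.lo = [8.7-8.1, 6.8-8.1, 11.4+0] = [0.600,-1.300,11.400]
hi = A.hi+B.hi = [12.3+8.1, 13.5+8.1, 21.6+7.8] = [20.400,21.600,29.400]
diag = √(19.8²+22.9²+18²) = √1240.45 = 35.220

min=[0.600,-1.300,11.400] max=[20.400,21.600,29.400] diag=35.220


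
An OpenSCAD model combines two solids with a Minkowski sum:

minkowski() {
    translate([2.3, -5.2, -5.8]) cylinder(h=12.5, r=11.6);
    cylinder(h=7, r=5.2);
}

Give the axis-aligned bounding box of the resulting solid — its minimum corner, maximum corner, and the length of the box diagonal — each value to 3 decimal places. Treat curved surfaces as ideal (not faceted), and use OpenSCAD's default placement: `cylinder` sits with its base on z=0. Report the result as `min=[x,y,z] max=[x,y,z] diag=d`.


A = translate([2.3, -5.2, -5.8]) cylinder(h=12.5, r=11.6) → bbox [-9.3,-16.8,-5.8] .. [13.9,6.4,6.7]
B = cylinder(h=7, r=5.2) → bbox [-5.2,-5.2,0] .. [5.2,5.2,7]
lo = A.lo+B.lo = [-9.3-5.2, -16.8-5.2, -5.8+0] = [-14.500,-22.000,-5.800]
hi = A.hi+B.hi = [13.9+5.2, 6.4+5.2, 6.7+7] = [19.100,11.600,13.700]
diag = √(33.6²+33.6²+19.5²) = √2638.17 = 51.363

min=[-14.500,-22.000,-5.800] max=[19.100,11.600,13.700] diag=51.363


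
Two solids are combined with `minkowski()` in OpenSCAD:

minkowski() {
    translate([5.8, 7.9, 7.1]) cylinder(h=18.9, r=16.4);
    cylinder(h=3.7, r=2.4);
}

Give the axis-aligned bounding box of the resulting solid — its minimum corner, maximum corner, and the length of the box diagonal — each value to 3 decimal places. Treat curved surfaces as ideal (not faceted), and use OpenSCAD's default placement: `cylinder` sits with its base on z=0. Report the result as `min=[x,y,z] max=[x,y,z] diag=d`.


A = translate([5.8, 7.9, 7.1]) cylinder(h=18.9, r=16.4) → bbox [-10.6,-8.5,7.1] .. [22.2,24.3,26]
B = cylinder(h=3.7, r=2.4) → bbox [-2.4,-2.4,0] .. [2.4,2.4,3.7]
lo = A.lo+B.lo = [-10.6-2.4, -8.5-2.4, 7.1+0] = [-13.000,-10.900,7.100]
hi = A.hi+B.hi = [22.2+2.4, 24.3+2.4, 26+3.7] = [24.600,26.700,29.700]
diag = √(37.6²+37.6²+22.6²) = √3338.28 = 57.778

min=[-13.000,-10.900,7.100] max=[24.600,26.700,29.700] diag=57.778


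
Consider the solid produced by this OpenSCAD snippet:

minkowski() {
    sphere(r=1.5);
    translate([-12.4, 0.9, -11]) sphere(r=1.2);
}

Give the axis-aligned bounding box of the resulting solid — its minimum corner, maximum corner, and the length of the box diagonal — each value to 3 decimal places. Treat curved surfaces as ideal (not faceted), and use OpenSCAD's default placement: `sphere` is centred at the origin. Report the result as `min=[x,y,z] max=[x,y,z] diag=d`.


min=[-15.100,-1.800,-13.700] max=[-9.700,3.600,-8.300] diag=9.353

A = translate([-12.4, 0.9, -11]) sphere(r=1.2) → bbox [-13.6,-0.3,-12.2] .. [-11.2,2.1,-9.8]
B = sphere(r=1.5) → bbox [-1.5,-1.5,-1.5] .. [1.5,1.5,1.5]
lo = A.lo+B.lo = [-13.6-1.5, -0.3-1.5, -12.2-1.5] = [-15.100,-1.800,-13.700]
hi = A.hi+B.hi = [-11.2+1.5, 2.1+1.5, -9.8+1.5] = [-9.700,3.600,-8.300]
diag = √(5.4²+5.4²+5.4²) = √87.48 = 9.353


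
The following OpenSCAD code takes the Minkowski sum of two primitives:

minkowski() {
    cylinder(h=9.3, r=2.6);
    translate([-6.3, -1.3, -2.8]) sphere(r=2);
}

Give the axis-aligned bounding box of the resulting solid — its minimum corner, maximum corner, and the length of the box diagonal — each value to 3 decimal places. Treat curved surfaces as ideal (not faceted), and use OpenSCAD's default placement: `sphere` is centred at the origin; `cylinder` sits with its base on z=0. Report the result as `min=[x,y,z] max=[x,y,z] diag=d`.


min=[-10.900,-5.900,-4.800] max=[-1.700,3.300,8.500] diag=18.606

A = translate([-6.3, -1.3, -2.8]) sphere(r=2) → bbox [-8.3,-3.3,-4.8] .. [-4.3,0.7,-0.8]
B = cylinder(h=9.3, r=2.6) → bbox [-2.6,-2.6,0] .. [2.6,2.6,9.3]
lo = A.lo+B.lo = [-8.3-2.6, -3.3-2.6, -4.8+0] = [-10.900,-5.900,-4.800]
hi = A.hi+B.hi = [-4.3+2.6, 0.7+2.6, -0.8+9.3] = [-1.700,3.300,8.500]
diag = √(9.2²+9.2²+13.3²) = √346.17 = 18.606


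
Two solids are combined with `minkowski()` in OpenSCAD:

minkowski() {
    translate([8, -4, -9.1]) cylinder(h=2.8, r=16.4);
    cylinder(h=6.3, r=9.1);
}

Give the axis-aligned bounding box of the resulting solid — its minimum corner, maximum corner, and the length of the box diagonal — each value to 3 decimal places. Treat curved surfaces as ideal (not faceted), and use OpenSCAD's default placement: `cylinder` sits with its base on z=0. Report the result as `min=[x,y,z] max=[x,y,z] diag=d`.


min=[-17.500,-29.500,-9.100] max=[33.500,21.500,0.000] diag=72.697

A = translate([8, -4, -9.1]) cylinder(h=2.8, r=16.4) → bbox [-8.4,-20.4,-9.1] .. [24.4,12.4,-6.3]
B = cylinder(h=6.3, r=9.1) → bbox [-9.1,-9.1,0] .. [9.1,9.1,6.3]
lo = A.lo+B.lo = [-8.4-9.1, -20.4-9.1, -9.1+0] = [-17.500,-29.500,-9.100]
hi = A.hi+B.hi = [24.4+9.1, 12.4+9.1, -6.3+6.3] = [33.500,21.500,0.000]
diag = √(51²+51²+9.1²) = √5284.81 = 72.697


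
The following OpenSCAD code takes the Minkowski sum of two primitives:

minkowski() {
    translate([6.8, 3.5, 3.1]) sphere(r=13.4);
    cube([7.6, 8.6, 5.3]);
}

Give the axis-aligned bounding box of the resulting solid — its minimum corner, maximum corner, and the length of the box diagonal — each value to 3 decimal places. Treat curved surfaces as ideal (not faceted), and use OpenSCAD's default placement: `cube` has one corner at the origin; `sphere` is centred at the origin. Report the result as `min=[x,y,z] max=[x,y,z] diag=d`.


min=[-6.600,-9.900,-10.300] max=[27.800,25.500,21.800] diag=58.881

A = translate([6.8, 3.5, 3.1]) sphere(r=13.4) → bbox [-6.6,-9.9,-10.3] .. [20.2,16.9,16.5]
B = cube([7.6, 8.6, 5.3]) → bbox [0,0,0] .. [7.6,8.6,5.3]
lo = A.lo+B.lo = [-6.6+0, -9.9+0, -10.3+0] = [-6.600,-9.900,-10.300]
hi = A.hi+B.hi = [20.2+7.6, 16.9+8.6, 16.5+5.3] = [27.800,25.500,21.800]
diag = √(34.4²+35.4²+32.1²) = √3466.93 = 58.881


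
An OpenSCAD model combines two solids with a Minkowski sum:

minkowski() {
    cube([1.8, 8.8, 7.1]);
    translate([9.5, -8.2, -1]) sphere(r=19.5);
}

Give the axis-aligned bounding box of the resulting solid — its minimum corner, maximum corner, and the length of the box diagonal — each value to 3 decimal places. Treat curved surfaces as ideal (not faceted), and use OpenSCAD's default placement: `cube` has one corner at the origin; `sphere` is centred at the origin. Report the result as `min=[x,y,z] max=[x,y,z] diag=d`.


A = translate([9.5, -8.2, -1]) sphere(r=19.5) → bbox [-10,-27.7,-20.5] .. [29,11.3,18.5]
B = cube([1.8, 8.8, 7.1]) → bbox [0,0,0] .. [1.8,8.8,7.1]
lo = A.lo+B.lo = [-10+0, -27.7+0, -20.5+0] = [-10.000,-27.700,-20.500]
hi = A.hi+B.hi = [29+1.8, 11.3+8.8, 18.5+7.1] = [30.800,20.100,25.600]
diag = √(40.8²+47.8²+46.1²) = √6074.69 = 77.940

min=[-10.000,-27.700,-20.500] max=[30.800,20.100,25.600] diag=77.940


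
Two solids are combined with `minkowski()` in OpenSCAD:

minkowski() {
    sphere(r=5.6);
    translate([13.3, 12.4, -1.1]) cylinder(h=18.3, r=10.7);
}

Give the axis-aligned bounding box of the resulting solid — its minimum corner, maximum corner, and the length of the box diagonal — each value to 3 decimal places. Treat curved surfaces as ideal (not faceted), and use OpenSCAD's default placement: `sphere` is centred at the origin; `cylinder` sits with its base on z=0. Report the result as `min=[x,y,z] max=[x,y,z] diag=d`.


A = translate([13.3, 12.4, -1.1]) cylinder(h=18.3, r=10.7) → bbox [2.6,1.7,-1.1] .. [24,23.1,17.2]
B = sphere(r=5.6) → bbox [-5.6,-5.6,-5.6] .. [5.6,5.6,5.6]
lo = A.lo+B.lo = [2.6-5.6, 1.7-5.6, -1.1-5.6] = [-3.000,-3.900,-6.700]
hi = A.hi+B.hi = [24+5.6, 23.1+5.6, 17.2+5.6] = [29.600,28.700,22.800]
diag = √(32.6²+32.6²+29.5²) = √2995.77 = 54.734

min=[-3.000,-3.900,-6.700] max=[29.600,28.700,22.800] diag=54.734
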